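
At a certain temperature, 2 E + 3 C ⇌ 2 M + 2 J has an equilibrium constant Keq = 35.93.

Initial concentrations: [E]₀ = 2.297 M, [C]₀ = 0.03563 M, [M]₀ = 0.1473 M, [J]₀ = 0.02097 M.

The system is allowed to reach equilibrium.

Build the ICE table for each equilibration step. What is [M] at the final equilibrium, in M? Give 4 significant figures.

Q₀ = 0.03998 vs Keq = 35.93 ⇒ Q<K, forward
Step 1:
                  E         C         M         J
  Initial     2.297   0.03563    0.1473   0.02097
  Change   -0.01958  -0.02937   0.01958   0.01958
  Equil       2.277  0.006263    0.1669   0.04055
  solve Keq expr → x = 0.009789; check Q = 35.93

[M]_eq = 0.1669 M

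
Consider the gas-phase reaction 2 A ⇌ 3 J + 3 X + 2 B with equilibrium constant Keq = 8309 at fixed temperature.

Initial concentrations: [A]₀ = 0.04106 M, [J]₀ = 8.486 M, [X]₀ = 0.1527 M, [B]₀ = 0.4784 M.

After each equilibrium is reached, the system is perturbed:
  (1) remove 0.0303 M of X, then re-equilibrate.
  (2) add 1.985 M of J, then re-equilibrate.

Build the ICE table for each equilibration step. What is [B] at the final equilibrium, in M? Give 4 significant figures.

Q₀ = 295.4 vs Keq = 8309 ⇒ Q<K, forward
Step 1:
                    A           J           X           B
  init        0.04106       8.486      0.1527      0.4784
  Δ          -0.02901     0.04351     0.04351     0.02901
  eq          0.01205        8.53      0.1962      0.5074
  solve Keq expr → x = 0.0145; check Q = 8309
Then remove 0.0303 M of X.
Step 2:
                    A           J           X           B
  init        0.01205        8.53      0.1659      0.5074
  Δ         -0.002333    0.003499    0.003499    0.002333
  eq         0.009719       8.533      0.1694      0.5097
  solve Keq expr → x = 0.001166; check Q = 8309
Then add 1.985 M of J.
Step 3:
                    A           J           X           B
  init       0.009719       10.52      0.1694      0.5097
  Δ          0.002977   -0.004465   -0.004465   -0.002977
  eq           0.0127       10.51      0.1649      0.5068
  solve Keq expr → x = -0.001488; check Q = 8309

[B]_eq = 0.5068 M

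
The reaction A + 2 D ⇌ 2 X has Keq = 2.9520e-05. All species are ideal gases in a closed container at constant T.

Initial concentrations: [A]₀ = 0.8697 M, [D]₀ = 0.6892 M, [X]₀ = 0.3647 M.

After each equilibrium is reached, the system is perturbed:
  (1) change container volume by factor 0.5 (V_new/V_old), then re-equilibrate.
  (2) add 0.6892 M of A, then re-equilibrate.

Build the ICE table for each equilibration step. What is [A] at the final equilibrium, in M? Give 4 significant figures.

Q₀ = 0.322 vs Keq = 2.9520e-05 ⇒ Q>K, reverse
Step 1:
                    A           D           X
  init         0.8697      0.6892      0.3647
  Δ            0.1794      0.3589     -0.3589
  eq            1.049       1.048    0.005833
  solve Keq expr → x = -0.1794; check Q = 2.9520e-05
Then change container volume by factor 0.5 (V_new/V_old).
Step 2:
                    A           D           X
  init          2.098       2.096     0.01167
  Δ         -0.002392   -0.004785    0.004785
  eq            2.096       2.091     0.01645
  solve Keq expr → x = 0.002392; check Q = 2.9520e-05
Then add 0.6892 M of A.
Step 3:
                    A           D           X
  init          2.785       2.091     0.01645
  Δ         -0.001243   -0.002486    0.002486
  eq            2.784       2.089     0.01894
  solve Keq expr → x = 0.001243; check Q = 2.9520e-05

[A]_eq = 2.784 M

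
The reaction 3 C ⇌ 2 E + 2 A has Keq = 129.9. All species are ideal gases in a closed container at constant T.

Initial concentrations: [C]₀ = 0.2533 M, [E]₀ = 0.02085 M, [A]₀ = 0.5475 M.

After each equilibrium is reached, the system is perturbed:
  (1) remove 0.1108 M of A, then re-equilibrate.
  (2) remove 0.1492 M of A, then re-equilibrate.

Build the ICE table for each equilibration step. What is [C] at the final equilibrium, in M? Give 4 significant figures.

[C]_eq = 0.03428 M

Q₀ = 0.008018 vs Keq = 129.9 ⇒ Q<K, forward
Step 1:
                   C          E          A
  I           0.2533    0.02085     0.5475
  C          -0.2081     0.1387     0.1387
  E           0.0452     0.1596     0.6862
  solve Keq expr → x = 0.06937; check Q = 129.9
Then remove 0.1108 M of A.
Step 2:
                   C          E          A
  I           0.0452     0.1596     0.5754
  C         -0.00438    0.00292    0.00292
  E          0.04082     0.1625     0.5784
  solve Keq expr → x = 0.00146; check Q = 129.9
Then remove 0.1492 M of A.
Step 3:
                   C          E          A
  I          0.04082     0.1625     0.4292
  C        -0.006537   0.004358   0.004358
  E          0.03428     0.1669     0.4335
  solve Keq expr → x = 0.002179; check Q = 129.9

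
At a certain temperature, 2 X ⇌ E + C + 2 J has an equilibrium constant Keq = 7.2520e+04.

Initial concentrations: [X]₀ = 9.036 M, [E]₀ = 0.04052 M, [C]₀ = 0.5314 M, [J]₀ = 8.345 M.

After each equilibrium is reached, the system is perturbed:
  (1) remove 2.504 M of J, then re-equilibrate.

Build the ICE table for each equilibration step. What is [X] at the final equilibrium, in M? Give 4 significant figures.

[X]_eq = 0.2536 M

Q₀ = 0.01837 vs Keq = 7.2520e+04 ⇒ Q<K, forward
Step 1:
                   X          E          C          J
  I            9.036    0.04052     0.5314      8.345
  C           -8.741       4.37       4.37      8.741
  E            0.295      4.411      4.902      17.09
  solve Keq expr → x = 4.37; check Q = 7.2520e+04
Then remove 2.504 M of J.
Step 2:
                   X          E          C          J
  I            0.295      4.411      4.902      14.58
  C          -0.0414     0.0207     0.0207     0.0414
  E           0.2536      4.432      4.923      14.62
  solve Keq expr → x = 0.0207; check Q = 7.2520e+04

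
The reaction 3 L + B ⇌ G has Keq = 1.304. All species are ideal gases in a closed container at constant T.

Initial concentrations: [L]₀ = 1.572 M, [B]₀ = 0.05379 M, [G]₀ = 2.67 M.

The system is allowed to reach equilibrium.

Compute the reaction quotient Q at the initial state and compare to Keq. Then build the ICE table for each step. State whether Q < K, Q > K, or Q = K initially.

Q₀ = 12.78 vs Keq = 1.304 ⇒ Q>K, reverse
Step 1:
                  L         B         G
  I           1.572   0.05379      2.67
  C          0.4931    0.1644   -0.1644
  E           2.065    0.2182     2.506
  solve Keq expr → x = -0.1644; check Q = 1.304

Q₀ = 12.78; Q > K (proceeds reverse)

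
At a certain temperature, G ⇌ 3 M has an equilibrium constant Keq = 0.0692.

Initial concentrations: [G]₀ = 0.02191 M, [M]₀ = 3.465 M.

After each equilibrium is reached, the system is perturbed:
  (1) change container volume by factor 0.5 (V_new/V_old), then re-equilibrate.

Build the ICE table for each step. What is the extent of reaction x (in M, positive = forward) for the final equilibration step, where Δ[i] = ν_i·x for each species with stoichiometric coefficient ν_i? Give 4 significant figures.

Q₀ = 1899 vs Keq = 0.0692 ⇒ Q>K, reverse
Step 1:
                  G         M
  Initial   0.02191     3.465
  Change      1.016    -3.049
  Equil       1.038    0.4157
  solve Keq expr → x = -1.016; check Q = 0.0692
Then change container volume by factor 0.5 (V_new/V_old).
Step 2:
                  G         M
  Initial     2.077    0.8315
  Change     0.0998   -0.2994
  Equil       2.176    0.5321
  solve Keq expr → x = -0.0998; check Q = 0.0692

x = -0.0998 M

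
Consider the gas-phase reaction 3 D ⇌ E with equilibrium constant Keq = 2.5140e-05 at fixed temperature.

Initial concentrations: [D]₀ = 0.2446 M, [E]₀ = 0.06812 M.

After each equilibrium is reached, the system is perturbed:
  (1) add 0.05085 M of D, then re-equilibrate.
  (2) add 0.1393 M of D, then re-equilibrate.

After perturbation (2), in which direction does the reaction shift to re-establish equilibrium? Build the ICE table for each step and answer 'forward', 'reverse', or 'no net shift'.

Direction: forward

Q₀ = 4.655 vs Keq = 2.5140e-05 ⇒ Q>K, reverse
Step 1:
                   D          E
  I           0.2446    0.06812
  C           0.2044   -0.06812
  E            0.449 2.2749e-06
  solve Keq expr → x = -0.06812; check Q = 2.5140e-05
Then add 0.05085 M of D.
Step 2:
                   D          E
  I           0.4998 2.2749e-06
  C       -2.5914e-06 8.6381e-07
  E           0.4998 3.1387e-06
  solve Keq expr → x = 8.6381e-07; check Q = 2.5140e-05
Then add 0.1393 M of D.
Step 3:
                   D          E
  I           0.6391 3.1387e-06
  C       -1.0270e-05 3.4235e-06
  E           0.6391 6.5622e-06
  solve Keq expr → x = 3.4235e-06; check Q = 2.5140e-05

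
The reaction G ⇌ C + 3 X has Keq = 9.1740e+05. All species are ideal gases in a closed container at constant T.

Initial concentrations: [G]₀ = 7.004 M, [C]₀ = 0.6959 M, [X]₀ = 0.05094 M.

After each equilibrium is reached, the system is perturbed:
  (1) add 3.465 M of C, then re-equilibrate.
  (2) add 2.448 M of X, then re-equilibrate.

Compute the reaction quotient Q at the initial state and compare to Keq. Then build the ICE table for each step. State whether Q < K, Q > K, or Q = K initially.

Q₀ = 1.3133e-05; Q < K (proceeds forward)

Q₀ = 1.3133e-05 vs Keq = 9.1740e+05 ⇒ Q<K, forward
Step 1:
                   G          C          X
  init         7.004     0.6959    0.05094
  Δ           -6.929      6.929      20.79
  eq          0.0752      7.625      20.84
  solve Keq expr → x = 6.929; check Q = 9.1740e+05
Then add 3.465 M of C.
Step 2:
                   G          C          X
  init        0.0752      11.09      20.84
  Δ          0.03234   -0.03234   -0.09701
  eq          0.1075      11.06      20.74
  solve Keq expr → x = -0.03234; check Q = 9.1740e+05
Then add 2.448 M of X.
Step 3:
                   G          C          X
  init        0.1075      11.06      23.19
  Δ           0.0399    -0.0399    -0.1197
  eq          0.1474      11.02      23.07
  solve Keq expr → x = -0.0399; check Q = 9.1740e+05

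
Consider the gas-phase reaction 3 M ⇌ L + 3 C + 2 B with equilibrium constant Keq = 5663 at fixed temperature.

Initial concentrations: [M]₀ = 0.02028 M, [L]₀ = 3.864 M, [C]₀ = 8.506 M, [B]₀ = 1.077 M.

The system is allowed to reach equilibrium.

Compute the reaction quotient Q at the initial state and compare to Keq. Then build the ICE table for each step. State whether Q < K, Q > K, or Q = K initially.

Q₀ = 3.3071e+08 vs Keq = 5663 ⇒ Q>K, reverse
Step 1:
                  M         L         C         B
  Initial   0.02028     3.864     8.506     1.077
  Change     0.5349   -0.1783   -0.5349   -0.3566
  Equil      0.5551     3.686     7.971    0.7204
  solve Keq expr → x = -0.1783; check Q = 5663

Q₀ = 3.3071e+08; Q > K (proceeds reverse)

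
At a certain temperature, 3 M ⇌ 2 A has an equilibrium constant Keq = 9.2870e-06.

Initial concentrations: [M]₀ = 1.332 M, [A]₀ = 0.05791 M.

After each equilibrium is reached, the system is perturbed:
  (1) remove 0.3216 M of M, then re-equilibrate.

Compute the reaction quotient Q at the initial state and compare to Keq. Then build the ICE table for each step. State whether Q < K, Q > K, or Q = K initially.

Q₀ = 0.001419; Q > K (proceeds reverse)

Q₀ = 0.001419 vs Keq = 9.2870e-06 ⇒ Q>K, reverse
Step 1:
                  M         A
  I           1.332   0.05791
  C          0.0792   -0.0528
  E           1.411  0.005109
  solve Keq expr → x = -0.0264; check Q = 9.2870e-06
Then remove 0.3216 M of M.
Step 2:
                  M         A
  I            1.09  0.005109
  C        0.002447 -0.001631
  E           1.092  0.003478
  solve Keq expr → x = -8.1553e-04; check Q = 9.2870e-06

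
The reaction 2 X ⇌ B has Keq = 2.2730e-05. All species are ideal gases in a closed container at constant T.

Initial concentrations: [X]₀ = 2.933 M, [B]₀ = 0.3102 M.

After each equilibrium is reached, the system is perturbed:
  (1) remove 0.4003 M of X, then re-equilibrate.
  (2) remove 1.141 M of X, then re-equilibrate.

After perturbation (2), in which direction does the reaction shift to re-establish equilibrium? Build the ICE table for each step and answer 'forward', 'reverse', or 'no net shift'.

Direction: reverse

Q₀ = 0.03606 vs Keq = 2.2730e-05 ⇒ Q>K, reverse
Step 1:
                    X           B
  init          2.933      0.3102
  Δ            0.6198     -0.3099
  eq            3.553  2.8691e-04
  solve Keq expr → x = -0.3099; check Q = 2.2730e-05
Then remove 0.4003 M of X.
Step 2:
                    X           B
  init          3.153  2.8691e-04
  Δ        1.2199e-04 -6.0993e-05
  eq            3.153  2.2592e-04
  solve Keq expr → x = -6.0993e-05; check Q = 2.2730e-05
Then remove 1.141 M of X.
Step 3:
                    X           B
  init          2.012  2.2592e-04
  Δ        2.6782e-04 -1.3391e-04
  eq            2.012  9.2007e-05
  solve Keq expr → x = -1.3391e-04; check Q = 2.2730e-05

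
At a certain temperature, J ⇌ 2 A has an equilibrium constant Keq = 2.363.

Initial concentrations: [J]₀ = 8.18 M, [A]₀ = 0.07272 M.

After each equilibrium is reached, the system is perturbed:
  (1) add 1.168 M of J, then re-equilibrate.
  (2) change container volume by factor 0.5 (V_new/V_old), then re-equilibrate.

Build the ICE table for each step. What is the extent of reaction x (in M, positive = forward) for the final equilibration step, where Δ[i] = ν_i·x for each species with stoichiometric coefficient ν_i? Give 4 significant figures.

Q₀ = 6.4648e-04 vs Keq = 2.363 ⇒ Q<K, forward
Step 1:
                    J           A
  init           8.18     0.07272
  Δ            -1.891       3.782
  eq            6.289       3.855
  solve Keq expr → x = 1.891; check Q = 2.363
Then add 1.168 M of J.
Step 2:
                    J           A
  init          7.457       3.855
  Δ           -0.1501      0.3003
  eq            7.307       4.155
  solve Keq expr → x = 0.1501; check Q = 2.363
Then change container volume by factor 0.5 (V_new/V_old).
Step 3:
                    J           A
  init          14.61        8.31
  Δ             1.108      -2.215
  eq            15.72       6.095
  solve Keq expr → x = -1.108; check Q = 2.363

x = -1.108 M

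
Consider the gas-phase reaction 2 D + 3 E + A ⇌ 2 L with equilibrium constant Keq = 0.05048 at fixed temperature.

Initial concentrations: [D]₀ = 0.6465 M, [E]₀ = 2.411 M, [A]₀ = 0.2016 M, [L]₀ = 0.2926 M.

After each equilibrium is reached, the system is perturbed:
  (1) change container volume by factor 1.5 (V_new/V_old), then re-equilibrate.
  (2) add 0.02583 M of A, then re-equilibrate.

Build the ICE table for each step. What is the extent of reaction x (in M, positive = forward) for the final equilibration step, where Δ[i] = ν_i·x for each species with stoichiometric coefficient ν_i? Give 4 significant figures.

x = 0.002567 M

Q₀ = 0.0725 vs Keq = 0.05048 ⇒ Q>K, reverse
Step 1:
                   D          E          A          L
  I           0.6465      2.411     0.2016     0.2926
  C          0.02507     0.0376    0.01253   -0.02507
  E           0.6716      2.449     0.2141     0.2675
  solve Keq expr → x = -0.01253; check Q = 0.05048
Then change container volume by factor 1.5 (V_new/V_old).
Step 2:
                   D          E          A          L
  I           0.4477      1.632     0.1428     0.1784
  C           0.0674     0.1011     0.0337    -0.0674
  E           0.5151      1.733     0.1765      0.111
  solve Keq expr → x = -0.0337; check Q = 0.05048
Then add 0.02583 M of A.
Step 3:
                   D          E          A          L
  I           0.5151      1.733     0.2023      0.111
  C        -0.005134    -0.0077  -0.002567   0.005134
  E             0.51      1.726     0.1997     0.1161
  solve Keq expr → x = 0.002567; check Q = 0.05048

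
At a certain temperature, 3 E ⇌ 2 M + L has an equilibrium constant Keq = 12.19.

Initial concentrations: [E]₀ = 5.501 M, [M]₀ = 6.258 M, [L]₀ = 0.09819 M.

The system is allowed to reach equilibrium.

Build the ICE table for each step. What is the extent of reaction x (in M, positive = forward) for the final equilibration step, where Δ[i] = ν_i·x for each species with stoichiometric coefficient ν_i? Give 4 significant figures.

Q₀ = 0.0231 vs Keq = 12.19 ⇒ Q<K, forward
Step 1:
                  E         M         L
  init        5.501     6.258   0.09819
  Δ          -3.523     2.349     1.174
  eq          1.978     8.607     1.273
  solve Keq expr → x = 1.174; check Q = 12.19

x = 1.174 M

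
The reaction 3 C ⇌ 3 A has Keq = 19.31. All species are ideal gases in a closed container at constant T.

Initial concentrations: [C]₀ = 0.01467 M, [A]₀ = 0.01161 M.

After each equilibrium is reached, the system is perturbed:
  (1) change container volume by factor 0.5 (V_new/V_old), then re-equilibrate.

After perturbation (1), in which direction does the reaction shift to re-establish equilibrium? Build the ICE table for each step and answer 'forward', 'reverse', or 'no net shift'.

Direction: no net shift

Q₀ = 0.4957 vs Keq = 19.31 ⇒ Q<K, forward
Step 1:
                   C          A
  init       0.01467    0.01161
  Δ        -0.007534   0.007534
  eq        0.007136    0.01914
  solve Keq expr → x = 0.002511; check Q = 19.31
Then change container volume by factor 0.5 (V_new/V_old).
Step 2:
                   C          A
  init       0.01427    0.03829
  Δ                0          0
  eq         0.01427    0.03829
  solve Keq expr → x = 0; check Q = 19.31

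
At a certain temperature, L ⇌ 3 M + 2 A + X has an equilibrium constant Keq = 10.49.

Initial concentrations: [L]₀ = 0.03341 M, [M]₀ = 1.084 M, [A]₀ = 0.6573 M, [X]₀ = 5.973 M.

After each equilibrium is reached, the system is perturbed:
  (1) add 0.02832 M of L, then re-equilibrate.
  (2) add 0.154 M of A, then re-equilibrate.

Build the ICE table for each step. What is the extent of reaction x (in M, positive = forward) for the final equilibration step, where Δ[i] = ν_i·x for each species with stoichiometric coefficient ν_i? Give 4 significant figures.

Q₀ = 98.39 vs Keq = 10.49 ⇒ Q>K, reverse
Step 1:
                  L         M         A         X
  I         0.03341     1.084    0.6573     5.973
  C         0.06899    -0.207    -0.138  -0.06899
  E          0.1024     0.877    0.5193     5.904
  solve Keq expr → x = -0.06899; check Q = 10.49
Then add 0.02832 M of L.
Step 2:
                  L         M         A         X
  I          0.1307     0.877    0.5193     5.904
  C       -0.009473   0.02842   0.01895  0.009473
  E          0.1212    0.9055    0.5383     5.913
  solve Keq expr → x = 0.009473; check Q = 10.49
Then add 0.154 M of A.
Step 3:
                  L         M         A         X
  I          0.1212    0.9055    0.6923     5.913
  C         0.02093   -0.0628  -0.04187  -0.02093
  E          0.1422    0.8427    0.6504     5.893
  solve Keq expr → x = -0.02093; check Q = 10.49

x = -0.02093 M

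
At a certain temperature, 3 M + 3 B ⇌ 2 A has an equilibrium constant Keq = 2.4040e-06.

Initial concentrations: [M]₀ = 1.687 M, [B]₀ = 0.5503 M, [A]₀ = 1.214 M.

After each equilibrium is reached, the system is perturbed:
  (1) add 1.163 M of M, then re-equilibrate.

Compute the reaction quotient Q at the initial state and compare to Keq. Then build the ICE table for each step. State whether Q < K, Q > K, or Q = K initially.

Q₀ = 1.842 vs Keq = 2.4040e-06 ⇒ Q>K, reverse
Step 1:
                  M         B         A
  I           1.687    0.5503     1.214
  C           1.768     1.768    -1.179
  E           3.455     2.319   0.03516
  solve Keq expr → x = -0.5894; check Q = 2.4040e-06
Then add 1.163 M of M.
Step 2:
                  M         B         A
  I           4.618     2.319   0.03516
  C        -0.02666  -0.02666   0.01777
  E           4.592     2.292   0.05293
  solve Keq expr → x = 0.008887; check Q = 2.4040e-06

Q₀ = 1.842; Q > K (proceeds reverse)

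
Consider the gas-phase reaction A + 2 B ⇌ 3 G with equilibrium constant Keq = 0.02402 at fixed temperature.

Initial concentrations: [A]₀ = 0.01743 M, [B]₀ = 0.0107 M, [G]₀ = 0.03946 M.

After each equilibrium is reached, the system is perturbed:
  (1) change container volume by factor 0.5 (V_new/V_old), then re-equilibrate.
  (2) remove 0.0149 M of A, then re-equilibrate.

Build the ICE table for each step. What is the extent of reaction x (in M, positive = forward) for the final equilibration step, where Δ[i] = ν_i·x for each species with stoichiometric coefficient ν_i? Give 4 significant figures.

x = -4.9613e-04 M

Q₀ = 30.79 vs Keq = 0.02402 ⇒ Q>K, reverse
Step 1:
                    A           B           G
  init        0.01743      0.0107     0.03946
  Δ           0.01027     0.02053     -0.0308
  eq           0.0277     0.03123    0.008658
  solve Keq expr → x = -0.01027; check Q = 0.02402
Then change container volume by factor 0.5 (V_new/V_old).
Step 2:
                    A           B           G
  init        0.05539     0.06247     0.01732
  Δ                 0           0           0
  eq          0.05539     0.06247     0.01732
  solve Keq expr → x = 0; check Q = 0.02402
Then remove 0.0149 M of A.
Step 3:
                    A           B           G
  init        0.04049     0.06247     0.01732
  Δ        4.9613e-04  9.9226e-04   -0.001488
  eq          0.04099     0.06346     0.01583
  solve Keq expr → x = -4.9613e-04; check Q = 0.02402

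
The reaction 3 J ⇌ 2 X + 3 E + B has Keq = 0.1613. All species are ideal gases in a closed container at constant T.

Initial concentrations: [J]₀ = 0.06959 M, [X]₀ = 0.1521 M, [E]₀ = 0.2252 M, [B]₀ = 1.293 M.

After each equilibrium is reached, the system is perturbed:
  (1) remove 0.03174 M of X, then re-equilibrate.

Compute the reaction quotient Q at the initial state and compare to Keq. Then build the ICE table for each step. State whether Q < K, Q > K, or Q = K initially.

Q₀ = 1.014; Q > K (proceeds reverse)

Q₀ = 1.014 vs Keq = 0.1613 ⇒ Q>K, reverse
Step 1:
                  J         X         E         B
  I         0.06959    0.1521    0.2252     1.293
  C         0.03079  -0.02053  -0.03079  -0.01026
  E          0.1004    0.1316    0.1944     1.283
  solve Keq expr → x = -0.01026; check Q = 0.1613
Then remove 0.03174 M of X.
Step 2:
                  J         X         E         B
  I          0.1004   0.09983    0.1944     1.283
  C       -0.009256  0.006171  0.009256  0.003085
  E         0.09113     0.106    0.2037     1.286
  solve Keq expr → x = 0.003085; check Q = 0.1613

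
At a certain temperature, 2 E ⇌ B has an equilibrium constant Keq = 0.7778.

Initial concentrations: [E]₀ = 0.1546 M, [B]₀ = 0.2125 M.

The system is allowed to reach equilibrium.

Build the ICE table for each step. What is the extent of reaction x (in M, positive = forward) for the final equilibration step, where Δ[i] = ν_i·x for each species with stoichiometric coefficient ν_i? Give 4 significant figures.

x = -0.1069 M

Q₀ = 8.891 vs Keq = 0.7778 ⇒ Q>K, reverse
Step 1:
                    E           B
  I            0.1546      0.2125
  C            0.2138     -0.1069
  E            0.3684      0.1056
  solve Keq expr → x = -0.1069; check Q = 0.7778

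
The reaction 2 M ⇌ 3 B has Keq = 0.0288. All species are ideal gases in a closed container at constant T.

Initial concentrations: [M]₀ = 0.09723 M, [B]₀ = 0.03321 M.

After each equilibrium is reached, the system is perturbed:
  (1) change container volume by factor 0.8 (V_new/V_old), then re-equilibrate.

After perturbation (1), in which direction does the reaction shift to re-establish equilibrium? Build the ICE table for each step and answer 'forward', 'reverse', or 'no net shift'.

Direction: reverse

Q₀ = 0.003874 vs Keq = 0.0288 ⇒ Q<K, forward
Step 1:
                  M         B
  I         0.09723   0.03321
  C        -0.01614   0.02421
  E         0.08109   0.05742
  solve Keq expr → x = 0.008072; check Q = 0.0288
Then change container volume by factor 0.8 (V_new/V_old).
Step 2:
                  M         B
  I          0.1014   0.07178
  C        0.002657 -0.003986
  E           0.104   0.06779
  solve Keq expr → x = -0.001329; check Q = 0.0288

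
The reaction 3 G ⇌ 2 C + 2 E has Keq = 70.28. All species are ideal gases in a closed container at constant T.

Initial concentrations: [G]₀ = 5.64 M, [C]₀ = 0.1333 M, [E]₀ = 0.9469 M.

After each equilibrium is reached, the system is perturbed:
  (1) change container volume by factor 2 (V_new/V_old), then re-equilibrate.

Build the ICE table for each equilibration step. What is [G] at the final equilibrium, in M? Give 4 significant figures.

[G]_eq = 0.5259 M

Q₀ = 8.8804e-05 vs Keq = 70.28 ⇒ Q<K, forward
Step 1:
                    G           C           E
  init           5.64      0.1333      0.9469
  Δ            -4.383       2.922       2.922
  eq            1.257       3.055       3.869
  solve Keq expr → x = 1.461; check Q = 70.28
Then change container volume by factor 2 (V_new/V_old).
Step 2:
                    G           C           E
  init         0.6287       1.528       1.934
  Δ           -0.1028     0.06854     0.06854
  eq           0.5259       1.596       2.003
  solve Keq expr → x = 0.03427; check Q = 70.28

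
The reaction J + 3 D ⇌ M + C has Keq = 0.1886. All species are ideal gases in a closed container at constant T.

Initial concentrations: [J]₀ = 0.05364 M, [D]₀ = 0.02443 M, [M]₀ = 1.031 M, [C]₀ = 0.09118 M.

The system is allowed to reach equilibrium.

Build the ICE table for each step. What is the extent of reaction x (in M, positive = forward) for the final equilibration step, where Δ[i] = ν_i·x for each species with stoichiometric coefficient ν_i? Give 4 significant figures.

x = -0.09043 M

Q₀ = 1.2020e+05 vs Keq = 0.1886 ⇒ Q>K, reverse
Step 1:
                  J         D         M         C
  init      0.05364   0.02443     1.031   0.09118
  Δ         0.09043    0.2713  -0.09043  -0.09043
  eq         0.1441    0.2957    0.9406 7.4716e-04
  solve Keq expr → x = -0.09043; check Q = 0.1886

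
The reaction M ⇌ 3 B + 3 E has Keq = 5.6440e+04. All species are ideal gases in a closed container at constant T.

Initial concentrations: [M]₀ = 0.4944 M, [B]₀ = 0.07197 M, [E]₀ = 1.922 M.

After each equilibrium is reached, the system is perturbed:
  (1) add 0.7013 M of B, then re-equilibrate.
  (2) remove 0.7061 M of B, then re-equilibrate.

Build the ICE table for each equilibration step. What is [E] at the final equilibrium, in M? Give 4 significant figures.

Q₀ = 0.005353 vs Keq = 5.6440e+04 ⇒ Q<K, forward
Step 1:
                    M           B           E
  Initial      0.4944     0.07197       1.922
  Change      -0.4918       1.475       1.475
  Equil      0.002575       1.547       3.397
  solve Keq expr → x = 0.4918; check Q = 5.6440e+04
Then add 0.7013 M of B.
Step 2:
                    M           B           E
  Initial    0.002575       2.249       3.397
  Change     0.005064    -0.01519    -0.01519
  Equil      0.007639       2.234       3.382
  solve Keq expr → x = -0.005064; check Q = 5.6440e+04
Then remove 0.7061 M of B.
Step 3:
                    M           B           E
  Initial    0.007639       1.527       3.382
  Change    -0.005088     0.01526     0.01526
  Equil      0.002551       1.543       3.398
  solve Keq expr → x = 0.005088; check Q = 5.6440e+04

[E]_eq = 3.398 M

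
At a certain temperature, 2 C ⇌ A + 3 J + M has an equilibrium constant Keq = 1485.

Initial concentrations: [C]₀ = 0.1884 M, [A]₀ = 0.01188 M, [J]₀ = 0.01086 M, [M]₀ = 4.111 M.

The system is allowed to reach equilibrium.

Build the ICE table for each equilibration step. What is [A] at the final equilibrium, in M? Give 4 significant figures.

[A]_eq = 0.1047 M

Q₀ = 1.7623e-06 vs Keq = 1485 ⇒ Q<K, forward
Step 1:
                    C           A           J           M
  Initial      0.1884     0.01188     0.01086       4.111
  Change      -0.1857     0.09286      0.2786     0.09286
  Equil      0.002681      0.1047      0.2894       4.204
  solve Keq expr → x = 0.09286; check Q = 1485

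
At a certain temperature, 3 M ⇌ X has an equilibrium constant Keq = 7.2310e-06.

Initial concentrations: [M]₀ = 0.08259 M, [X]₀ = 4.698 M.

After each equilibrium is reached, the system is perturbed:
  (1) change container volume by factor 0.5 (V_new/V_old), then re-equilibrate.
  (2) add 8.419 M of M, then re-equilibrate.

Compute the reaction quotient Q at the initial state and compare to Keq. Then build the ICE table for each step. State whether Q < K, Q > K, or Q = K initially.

Q₀ = 8339 vs Keq = 7.2310e-06 ⇒ Q>K, reverse
Step 1:
                    M           X
  Initial     0.08259       4.698
  Change        14.03      -4.678
  Equil         14.12     0.02034
  solve Keq expr → x = -4.678; check Q = 7.2310e-06
Then change container volume by factor 0.5 (V_new/V_old).
Step 2:
                    M           X
  Initial       28.23     0.04067
  Change      -0.3482      0.1161
  Equil         27.88      0.1568
  solve Keq expr → x = 0.1161; check Q = 7.2310e-06
Then add 8.419 M of M.
Step 3:
                    M           X
  Initial        36.3      0.1568
  Change      -0.5233      0.1744
  Equil         35.78      0.3312
  solve Keq expr → x = 0.1744; check Q = 7.2310e-06

Q₀ = 8339; Q > K (proceeds reverse)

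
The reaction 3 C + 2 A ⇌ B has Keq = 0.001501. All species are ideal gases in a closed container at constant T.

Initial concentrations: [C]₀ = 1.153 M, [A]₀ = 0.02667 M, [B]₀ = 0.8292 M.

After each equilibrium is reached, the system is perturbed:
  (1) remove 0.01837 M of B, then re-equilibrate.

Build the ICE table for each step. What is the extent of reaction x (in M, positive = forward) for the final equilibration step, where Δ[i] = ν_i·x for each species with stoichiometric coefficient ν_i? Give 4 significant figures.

x = 0.01141 M

Q₀ = 760.5 vs Keq = 0.001501 ⇒ Q>K, reverse
Step 1:
                    C           A           B
  Initial       1.153     0.02667      0.8292
  Change        2.145        1.43      -0.715
  Equil         3.298       1.457      0.1142
  solve Keq expr → x = -0.715; check Q = 0.001501
Then remove 0.01837 M of B.
Step 2:
                    C           A           B
  Initial       3.298       1.457     0.09586
  Change     -0.03423    -0.02282     0.01141
  Equil         3.264       1.434      0.1073
  solve Keq expr → x = 0.01141; check Q = 0.001501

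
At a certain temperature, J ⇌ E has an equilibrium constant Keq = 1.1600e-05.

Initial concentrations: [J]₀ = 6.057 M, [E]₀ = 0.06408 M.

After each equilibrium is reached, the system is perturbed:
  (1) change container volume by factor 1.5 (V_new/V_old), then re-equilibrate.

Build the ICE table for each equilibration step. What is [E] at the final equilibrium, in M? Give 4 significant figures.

[E]_eq = 4.7336e-05 M

Q₀ = 0.01058 vs Keq = 1.1600e-05 ⇒ Q>K, reverse
Step 1:
                    J           E
  I             6.057     0.06408
  C           0.06401    -0.06401
  E             6.121  7.1004e-05
  solve Keq expr → x = -0.06401; check Q = 1.1600e-05
Then change container volume by factor 1.5 (V_new/V_old).
Step 2:
                    J           E
  I             4.081  4.7336e-05
  C                 0           0
  E             4.081  4.7336e-05
  solve Keq expr → x = 0; check Q = 1.1600e-05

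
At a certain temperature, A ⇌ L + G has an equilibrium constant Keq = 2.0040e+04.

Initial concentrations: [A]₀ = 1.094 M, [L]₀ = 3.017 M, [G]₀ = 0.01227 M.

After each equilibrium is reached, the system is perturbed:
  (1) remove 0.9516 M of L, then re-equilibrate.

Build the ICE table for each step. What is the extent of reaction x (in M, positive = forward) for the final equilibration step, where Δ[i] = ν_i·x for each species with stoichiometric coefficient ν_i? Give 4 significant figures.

Q₀ = 0.03384 vs Keq = 2.0040e+04 ⇒ Q<K, forward
Step 1:
                  A         L         G
  Initial     1.094     3.017   0.01227
  Change     -1.094     1.094     1.094
  Equil   2.2688e-04     4.111     1.106
  solve Keq expr → x = 1.094; check Q = 2.0040e+04
Then remove 0.9516 M of L.
Step 2:
                  A         L         G
  Initial 2.2688e-04     3.159     1.106
  Change  -5.2509e-05 5.2509e-05 5.2509e-05
  Equil   1.7437e-04     3.159     1.106
  solve Keq expr → x = 5.2509e-05; check Q = 2.0040e+04

x = 5.2509e-05 M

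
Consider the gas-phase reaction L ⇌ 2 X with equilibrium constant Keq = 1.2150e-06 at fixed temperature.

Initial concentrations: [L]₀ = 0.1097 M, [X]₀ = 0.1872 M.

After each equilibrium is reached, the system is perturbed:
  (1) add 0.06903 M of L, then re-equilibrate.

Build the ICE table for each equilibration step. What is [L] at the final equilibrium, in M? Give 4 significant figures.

Q₀ = 0.3195 vs Keq = 1.2150e-06 ⇒ Q>K, reverse
Step 1:
                   L          X
  Initial     0.1097     0.1872
  Change     0.09335    -0.1867
  Equil       0.2031 4.9670e-04
  solve Keq expr → x = -0.09335; check Q = 1.2150e-06
Then add 0.06903 M of L.
Step 2:
                   L          X
  Initial     0.2721 4.9670e-04
  Change  -3.9111e-05 7.8222e-05
  Equil        0.272 5.7492e-04
  solve Keq expr → x = 3.9111e-05; check Q = 1.2150e-06

[L]_eq = 0.272 M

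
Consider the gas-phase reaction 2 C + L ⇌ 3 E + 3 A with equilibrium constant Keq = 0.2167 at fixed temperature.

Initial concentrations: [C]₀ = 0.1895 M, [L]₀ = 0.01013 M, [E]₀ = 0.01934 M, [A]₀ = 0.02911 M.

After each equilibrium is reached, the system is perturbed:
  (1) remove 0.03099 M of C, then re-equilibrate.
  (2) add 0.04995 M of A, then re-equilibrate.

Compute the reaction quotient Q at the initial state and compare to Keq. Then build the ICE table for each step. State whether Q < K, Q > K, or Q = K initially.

Q₀ = 4.9053e-07 vs Keq = 0.2167 ⇒ Q<K, forward
Step 1:
                    C           L           E           A
  I            0.1895     0.01013     0.01934     0.02911
  C          -0.02025    -0.01013     0.03038     0.03038
  E            0.1692  4.1677e-06     0.04972     0.05949
  solve Keq expr → x = 0.01013; check Q = 0.2167
Then remove 0.03099 M of C.
Step 2:
                    C           L           E           A
  I            0.1383  4.1677e-06     0.04972     0.05949
  C        4.1461e-06  2.0731e-06 -6.2192e-06 -6.2192e-06
  E            0.1383  6.2408e-06     0.04971     0.05948
  solve Keq expr → x = -2.0731e-06; check Q = 0.2167
Then add 0.04995 M of A.
Step 3:
                    C           L           E           A
  I            0.1383  6.2408e-06     0.04971      0.1094
  C        6.4512e-05  3.2256e-05 -9.6768e-05 -9.6768e-05
  E            0.1383  3.8497e-05     0.04961      0.1093
  solve Keq expr → x = -3.2256e-05; check Q = 0.2167

Q₀ = 4.9053e-07; Q < K (proceeds forward)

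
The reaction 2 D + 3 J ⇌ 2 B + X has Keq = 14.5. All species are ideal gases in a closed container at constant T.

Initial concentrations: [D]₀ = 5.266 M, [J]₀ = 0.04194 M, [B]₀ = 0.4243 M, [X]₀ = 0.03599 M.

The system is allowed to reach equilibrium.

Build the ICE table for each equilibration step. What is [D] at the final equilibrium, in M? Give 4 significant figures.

[D]_eq = 5.256 M

Q₀ = 3.167 vs Keq = 14.5 ⇒ Q<K, forward
Step 1:
                   D          J          B          X
  I            5.266    0.04194     0.4243    0.03599
  C         -0.01007   -0.01511    0.01007   0.005035
  E            5.256    0.02683     0.4344    0.04103
  solve Keq expr → x = 0.005035; check Q = 14.5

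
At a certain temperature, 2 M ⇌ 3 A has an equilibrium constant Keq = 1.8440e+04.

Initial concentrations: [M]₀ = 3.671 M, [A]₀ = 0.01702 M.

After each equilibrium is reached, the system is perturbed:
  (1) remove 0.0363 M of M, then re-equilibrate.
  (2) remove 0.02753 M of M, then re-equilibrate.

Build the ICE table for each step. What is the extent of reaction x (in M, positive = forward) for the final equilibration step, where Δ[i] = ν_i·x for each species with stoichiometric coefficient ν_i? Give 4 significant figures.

Q₀ = 3.6586e-07 vs Keq = 1.8440e+04 ⇒ Q<K, forward
Step 1:
                   M          A
  Initial      3.671    0.01702
  Change      -3.579      5.368
  Equil      0.09204      5.385
  solve Keq expr → x = 1.789; check Q = 1.8440e+04
Then remove 0.0363 M of M.
Step 2:
                   M          A
  Initial    0.05574      5.385
  Change     0.03496   -0.05244
  Equil      0.09069      5.333
  solve Keq expr → x = -0.01748; check Q = 1.8440e+04
Then remove 0.02753 M of M.
Step 3:
                   M          A
  Initial    0.06316      5.333
  Change     0.02652   -0.03978
  Equil      0.08968      5.293
  solve Keq expr → x = -0.01326; check Q = 1.8440e+04

x = -0.01326 M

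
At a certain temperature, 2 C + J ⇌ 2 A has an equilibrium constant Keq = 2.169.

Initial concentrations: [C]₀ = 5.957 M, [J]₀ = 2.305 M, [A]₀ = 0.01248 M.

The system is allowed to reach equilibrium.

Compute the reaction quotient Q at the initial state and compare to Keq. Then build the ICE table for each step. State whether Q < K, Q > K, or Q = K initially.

Q₀ = 1.9042e-06 vs Keq = 2.169 ⇒ Q<K, forward
Step 1:
                    C           J           A
  Initial       5.957       2.305     0.01248
  Change       -3.257      -1.629       3.257
  Equil           2.7      0.6763        3.27
  solve Keq expr → x = 1.629; check Q = 2.169

Q₀ = 1.9042e-06; Q < K (proceeds forward)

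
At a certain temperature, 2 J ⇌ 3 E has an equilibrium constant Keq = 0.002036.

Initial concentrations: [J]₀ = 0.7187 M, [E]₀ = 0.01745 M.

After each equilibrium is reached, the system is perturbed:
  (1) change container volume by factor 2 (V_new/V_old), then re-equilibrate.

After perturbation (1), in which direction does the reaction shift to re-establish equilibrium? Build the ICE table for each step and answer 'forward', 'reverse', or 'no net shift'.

Q₀ = 1.0287e-05 vs Keq = 0.002036 ⇒ Q<K, forward
Step 1:
                    J           E
  init         0.7187     0.01745
  Δ           -0.0528      0.0792
  eq           0.6659     0.09665
  solve Keq expr → x = 0.0264; check Q = 0.002036
Then change container volume by factor 2 (V_new/V_old).
Step 2:
                    J           E
  init          0.333     0.04832
  Δ         -0.007742     0.01161
  eq           0.3252     0.05994
  solve Keq expr → x = 0.003871; check Q = 0.002036

Direction: forward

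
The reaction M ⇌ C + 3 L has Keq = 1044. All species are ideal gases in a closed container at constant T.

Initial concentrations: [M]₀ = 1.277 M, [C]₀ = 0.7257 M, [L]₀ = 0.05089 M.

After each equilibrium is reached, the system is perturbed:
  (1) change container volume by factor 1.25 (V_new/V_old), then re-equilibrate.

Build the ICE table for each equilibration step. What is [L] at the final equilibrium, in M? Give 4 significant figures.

[L]_eq = 2.986 M

Q₀ = 7.4897e-05 vs Keq = 1044 ⇒ Q<K, forward
Step 1:
                    M           C           L
  init          1.277      0.7257     0.05089
  Δ             -1.19        1.19        3.57
  eq          0.08709       1.916       3.621
  solve Keq expr → x = 1.19; check Q = 1044
Then change container volume by factor 1.25 (V_new/V_old).
Step 2:
                    M           C           L
  init        0.06967       1.532       2.897
  Δ          -0.02983     0.02983     0.08949
  eq          0.03984       1.562       2.986
  solve Keq expr → x = 0.02983; check Q = 1044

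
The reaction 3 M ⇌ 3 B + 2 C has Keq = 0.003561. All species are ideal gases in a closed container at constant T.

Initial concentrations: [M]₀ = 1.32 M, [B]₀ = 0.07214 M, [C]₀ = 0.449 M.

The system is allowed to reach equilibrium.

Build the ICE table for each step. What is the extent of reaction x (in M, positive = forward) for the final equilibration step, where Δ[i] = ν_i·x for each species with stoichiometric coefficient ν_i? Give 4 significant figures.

x = 0.06033 M

Q₀ = 3.2908e-05 vs Keq = 0.003561 ⇒ Q<K, forward
Step 1:
                    M           B           C
  I              1.32     0.07214       0.449
  C            -0.181       0.181      0.1207
  E             1.139      0.2531      0.5697
  solve Keq expr → x = 0.06033; check Q = 0.003561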